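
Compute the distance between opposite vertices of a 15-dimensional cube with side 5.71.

The space diagonal of an n-cube of side s is s√n. Here 5.71·√15 ≈ 22.1147.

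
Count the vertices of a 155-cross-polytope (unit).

The 155-dimensional cross-polytope has 2n = 2·155 = 310 vertices.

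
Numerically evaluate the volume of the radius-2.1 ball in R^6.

The n-ball volume is π^(n/2)·r^n/Γ(n/2+1). With n=6, r=2.1: V ≈ 443.215.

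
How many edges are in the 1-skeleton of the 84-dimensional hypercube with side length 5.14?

An n-cube has n·2^(n-1) edges. With n = 84: 84·9671406556917033397649408 = 812398150781030805402550272.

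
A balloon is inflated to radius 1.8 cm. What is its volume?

V_3(1.8) = π^(3/2) · (1.8)^3 / Γ(3/2 + 1) ≈ 24.429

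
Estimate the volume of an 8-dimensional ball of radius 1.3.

The n-ball volume is π^(n/2)·r^n/Γ(n/2+1). With n=8, r=1.3: V ≈ 33.1082.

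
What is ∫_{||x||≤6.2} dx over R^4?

Volume = π^{4/2}·(6.2)^4/Γ(3) ≈ 7291.83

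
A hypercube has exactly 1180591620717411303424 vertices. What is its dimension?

The n-cube has 2^n vertices, and 1180591620717411303424 = 2^70, so n = 70.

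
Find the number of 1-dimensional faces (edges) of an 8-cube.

Each of the 2^8 = 256 vertices has degree 8; total edges = 8·2^8/2 = 1024.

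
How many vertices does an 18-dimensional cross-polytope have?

Number of vertices = 2n = 36.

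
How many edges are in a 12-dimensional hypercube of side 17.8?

f_1(12-cube) = (12 choose 1) · 2^11 = 24576.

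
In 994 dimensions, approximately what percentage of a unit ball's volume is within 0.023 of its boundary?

1 - (1-0.023)^994 ≈ 1 - 9.02e-11 ≈ (100 - 9.02e-09)%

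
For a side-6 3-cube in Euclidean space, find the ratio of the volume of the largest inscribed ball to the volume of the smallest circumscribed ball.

Volume scales as r^n, and r_in/r_out = 1/√3, giving (1/√3)^3 ≈ 0.19245.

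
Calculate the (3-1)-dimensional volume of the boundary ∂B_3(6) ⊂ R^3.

|∂B_3(6)| = 4πr² = 4π·(6)² ≈ 452.389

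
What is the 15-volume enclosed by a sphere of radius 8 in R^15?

The n-ball volume is π^(n/2)·r^n/Γ(n/2+1). With n=15, r=8: V = 9007199254740992·π^7/2027025 ≈ 1.34208e+13.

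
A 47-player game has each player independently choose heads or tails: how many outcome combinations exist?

Each vertex is a binary string of length 47, so there are 2^47 = 140737488355328.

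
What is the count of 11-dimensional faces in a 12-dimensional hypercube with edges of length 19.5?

Number of 11-faces = C(12,11) · 2^(12-11) = 12 · 2 = 24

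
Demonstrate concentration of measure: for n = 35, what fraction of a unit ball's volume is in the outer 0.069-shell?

1 - (1-0.069)^35 ≈ 0.918108 ≈ 91.81%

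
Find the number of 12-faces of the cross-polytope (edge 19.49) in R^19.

Each 12-face is the convex hull of 13 vertices, one chosen as ±e_i from each of 13 distinct axes: 2^13·C(19,13) = 222265344.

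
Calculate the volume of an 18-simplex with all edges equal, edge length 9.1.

V = (9.1^18 / 18!) · √((18+1) / 2^18) ≈ 0.243507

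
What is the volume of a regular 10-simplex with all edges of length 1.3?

V_10 = √(11) · 1.3^10 / (10! · 2^(10/2)) ≈ 3.93747e-07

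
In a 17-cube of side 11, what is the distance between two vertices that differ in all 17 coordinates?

The space diagonal of an n-cube of side s is s√n. Here 11·√17 ≈ 45.3542.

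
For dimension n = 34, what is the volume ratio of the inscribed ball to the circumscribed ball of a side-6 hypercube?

The radii are 6/2 and 6√34/2, so the volume ratio is (1/√34)^34 = 34^{-34/2} ≈ 9.22271e-27.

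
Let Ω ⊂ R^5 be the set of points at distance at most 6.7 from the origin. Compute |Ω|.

V_5(6.7) = π^(5/2) · (6.7)^5 / Γ(5/2 + 1) ≈ 71067.7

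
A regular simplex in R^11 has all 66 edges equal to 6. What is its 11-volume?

V_11 = √(12) · 6^11 / (11! · 2^(11/2)) ≈ 0.695719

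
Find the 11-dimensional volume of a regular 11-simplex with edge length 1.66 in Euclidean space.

V = (1.66^11 / 11!) · √((11+1) / 2^11) ≈ 5.05777e-07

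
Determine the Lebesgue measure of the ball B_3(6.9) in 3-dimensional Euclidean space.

Volume = π^{3/2}·(6.9)^3/Γ(5/2) ≈ 1376.06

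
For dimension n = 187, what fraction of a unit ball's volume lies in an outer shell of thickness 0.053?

1 - (1-0.053)^187 ≈ 0.999962 ≈ 99.996220%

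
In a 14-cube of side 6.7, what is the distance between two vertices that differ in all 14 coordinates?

The space diagonal of an n-cube of side s is s√n. Here 6.7·√14 ≈ 25.0691.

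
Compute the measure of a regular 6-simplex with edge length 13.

V = (13^6 / 6!) · √((6+1) / 2^6) ≈ 2217.11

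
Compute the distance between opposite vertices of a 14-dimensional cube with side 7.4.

||(7.4,7.4,...,7.4)|| = √(14)·7.4 ≈ 27.6883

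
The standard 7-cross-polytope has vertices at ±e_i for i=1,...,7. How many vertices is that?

The vertices are ±e_1, ..., ±e_7, so there are 2·7 = 14.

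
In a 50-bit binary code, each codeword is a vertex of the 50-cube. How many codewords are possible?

Number of vertices = 2^50 = 1125899906842624.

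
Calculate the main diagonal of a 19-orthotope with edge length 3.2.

Diagonal = √19 · 3.2 ≈ 13.9485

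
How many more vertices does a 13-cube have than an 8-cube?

The 13-cube has 2^13 = 8192 vertices. The 8-cube has 2^8 = 256 vertices. Difference: 8192 - 256 = 7936.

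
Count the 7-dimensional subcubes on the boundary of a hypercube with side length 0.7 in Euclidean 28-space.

f_7(28-cube) = (28 choose 7) · 2^21 = 2483111854080.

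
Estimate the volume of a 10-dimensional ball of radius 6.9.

V_10(6.9) = π^(10/2) · (6.9)^10 / Γ(10/2 + 1) ≈ 6.2382e+08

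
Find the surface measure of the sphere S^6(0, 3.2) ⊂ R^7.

The surface area of an n-ball is 2π^(n/2) r^(n-1) / Γ(n/2). For n=7, r=3.2: 35512.3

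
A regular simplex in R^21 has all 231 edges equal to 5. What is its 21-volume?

Volume = 5^21 · √(22/2^21) / 21! ≈ 3.02289e-08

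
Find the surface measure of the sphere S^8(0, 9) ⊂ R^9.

|∂B_9(9)| = 459165024·π^4/35 ≈ 1.27791e+09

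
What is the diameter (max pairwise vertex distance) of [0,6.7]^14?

The space diagonal of an n-cube of side s is s√n. Here 6.7·√14 ≈ 25.0691.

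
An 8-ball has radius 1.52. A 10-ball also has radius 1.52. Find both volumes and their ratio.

V_8(1.52) ≈ 115.648. V_10(1.52) ≈ 167.882. Ratio V_8/V_10 ≈ 0.6889.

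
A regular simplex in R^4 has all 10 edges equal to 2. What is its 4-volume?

For a regular n-simplex with edge a, V = (a^n / n!)·√((n+1)/2^n). With a=2, n=4: V ≈ 0.372678.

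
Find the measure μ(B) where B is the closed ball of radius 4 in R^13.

The n-ball volume is π^(n/2)·r^n/Γ(n/2+1). With n=13, r=4: V = 8589934592·π^6/135135 ≈ 6.11113e+07.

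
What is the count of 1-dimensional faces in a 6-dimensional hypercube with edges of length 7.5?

Choose 1 of 6 axes to span the face (C(6,1) = 6 ways), then fix each of the remaining 5 coordinates at one of its two extreme values (2^5 = 32 ways): 6·32 = 192.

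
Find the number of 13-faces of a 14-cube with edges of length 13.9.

An n-cube has C(n,k)·2^(n-k) k-faces. Here C(14,13)·2^1 = 14·2 = 28.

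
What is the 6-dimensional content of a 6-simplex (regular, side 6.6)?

For a regular n-simplex with edge a, V = (a^n / n!)·√((n+1)/2^n). With a=6.6, n=6: V ≈ 37.9656.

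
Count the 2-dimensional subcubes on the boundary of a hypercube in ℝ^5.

Number of 2-faces = C(5,2) · 2^(5-2) = 10 · 8 = 80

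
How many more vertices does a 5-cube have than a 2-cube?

The 5-cube has 2^5 = 32 vertices. The 2-cube has 2^2 = 4 vertices. Difference: 32 - 4 = 28.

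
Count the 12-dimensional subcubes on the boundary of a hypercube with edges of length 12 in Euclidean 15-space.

An n-cube has C(n,k)·2^(n-k) k-faces. Here C(15,12)·2^3 = 455·8 = 3640.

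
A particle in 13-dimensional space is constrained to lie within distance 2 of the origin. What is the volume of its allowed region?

V_13(2) = π^(13/2) · (2)^13 / Γ(13/2 + 1) = 1048576·π^6/135135 ≈ 7459.87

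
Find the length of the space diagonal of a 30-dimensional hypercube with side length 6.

d = √(6² + 6² + ... + 6²) [30 terms] = √(30·6²) = 6√30 ≈ 32.8634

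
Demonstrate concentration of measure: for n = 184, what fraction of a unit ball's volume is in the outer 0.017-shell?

1 - (1-0.017)^184 ≈ 0.957357 ≈ 95.74%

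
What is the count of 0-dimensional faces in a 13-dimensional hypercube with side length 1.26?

Choose 0 of 13 axes to span the face (C(13,0) = 1 way), then fix each of the remaining 13 coordinates at one of its two extreme values (2^13 = 8192 ways): 1·8192 = 8192.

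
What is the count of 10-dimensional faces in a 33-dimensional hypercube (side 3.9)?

Number of 10-faces = C(33,10) · 2^(33-10) = 92561040 · 8388608 = 776458280632320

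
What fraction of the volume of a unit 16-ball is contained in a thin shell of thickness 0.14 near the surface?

V(inner)/V(outer) = ((1-0.14)/1)^16 ≈ 0.08953, so the shell fraction is 0.910469.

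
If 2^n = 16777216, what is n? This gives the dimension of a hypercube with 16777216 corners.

n = log_2(16777216) = 24.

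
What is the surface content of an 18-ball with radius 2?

S_18(2) = 2·π^(18/2)·(2)^17 / Γ(18/2) = 2048·π^9/315 ≈ 193806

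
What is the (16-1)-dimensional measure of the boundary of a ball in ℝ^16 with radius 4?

S = n·V_n(r)/r = 16·V_16(4)/4 (volume-to-surface relation), giving 134217728·π^8/315 ≈ 4.04295e+09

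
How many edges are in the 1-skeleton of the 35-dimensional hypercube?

The 35-cube has n·2^(n-1) = 35·2^34 = 35·17179869184 = 601295421440 edges.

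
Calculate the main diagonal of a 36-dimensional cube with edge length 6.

d = √(6² + 6² + ... + 6²) [36 terms] = √(36·6²) = 6√36 = 36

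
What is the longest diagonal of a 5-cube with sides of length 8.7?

Diagonal = √5 · 8.7 ≈ 19.4538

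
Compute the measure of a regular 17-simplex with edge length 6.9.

V_17 = √(18) · 6.9^17 / (17! · 2^(17/2)) ≈ 0.00600133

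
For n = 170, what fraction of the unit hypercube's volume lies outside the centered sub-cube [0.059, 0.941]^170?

Shell fraction = 1 - (1-0.118)^170 ≈ 0.9999999995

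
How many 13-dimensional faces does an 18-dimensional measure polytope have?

Choose 13 of 18 axes to span the face (C(18,13) = 8568 ways), then fix each of the remaining 5 coordinates at one of its two extreme values (2^5 = 32 ways): 8568·32 = 274176.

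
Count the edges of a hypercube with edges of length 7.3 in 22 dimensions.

Number of 1-faces = C(22,1)·2^(22-1) = 22·2097152 = 46137344.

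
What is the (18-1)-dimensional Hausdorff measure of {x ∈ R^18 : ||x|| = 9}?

The surface area of an n-ball is 2π^(n/2) r^(n-1) / Γ(n/2). For n=18, r=9: 1853020188851841·π^9/2240 ≈ 2.46593e+16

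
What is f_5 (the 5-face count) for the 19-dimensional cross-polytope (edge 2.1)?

Each 5-face is the convex hull of 6 vertices, one chosen as ±e_i from each of 6 distinct axes: 2^6·C(19,6) = 1736448.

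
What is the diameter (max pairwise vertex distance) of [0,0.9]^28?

The space diagonal of an n-cube of side s is s√n. Here 0.9·√28 ≈ 4.76235.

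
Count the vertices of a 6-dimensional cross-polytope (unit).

Number of vertices = 2n = 12.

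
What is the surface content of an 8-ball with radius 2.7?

The surface area of an n-ball is 2π^(n/2) r^(n-1) / Γ(n/2). For n=8, r=2.7: 33964.4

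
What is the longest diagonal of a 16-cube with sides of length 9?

Diagonal = √16 · 9 = 36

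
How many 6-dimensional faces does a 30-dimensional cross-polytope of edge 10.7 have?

An n-cross-polytope has 2^(k+1)·C(n,k+1) k-faces. Here 2^7·C(30,7) = 128·2035800 = 260582400.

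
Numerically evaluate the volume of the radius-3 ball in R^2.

The n-ball volume is π^(n/2)·r^n/Γ(n/2+1). With n=2, r=3: V = 9·π ≈ 28.2743.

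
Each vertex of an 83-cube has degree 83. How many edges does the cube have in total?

Each of the 2^83 = 9671406556917033397649408 vertices has degree 83; total edges = 83·2^83/2 = 401363372112056886002450432.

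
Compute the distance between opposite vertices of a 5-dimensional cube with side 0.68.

The space diagonal of an n-cube of side s is s√n. Here 0.68·√5 ≈ 1.52053.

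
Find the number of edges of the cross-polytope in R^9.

Each 1-face is the convex hull of 2 vertices, one chosen as ±e_i from each of 2 distinct axes: 2^2·C(9,2) = 144.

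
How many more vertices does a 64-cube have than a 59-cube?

The 64-cube has 2^64 = 18446744073709551616 vertices. The 59-cube has 2^59 = 576460752303423488 vertices. Difference: 18446744073709551616 - 576460752303423488 = 17870283321406128128.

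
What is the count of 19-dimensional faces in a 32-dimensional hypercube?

Number of 19-faces = C(32,19) · 2^(32-19) = 347373600 · 8192 = 2845684531200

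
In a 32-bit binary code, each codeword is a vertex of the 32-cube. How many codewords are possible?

Number of vertices = 2^32 = 4294967296.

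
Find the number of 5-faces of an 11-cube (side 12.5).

Number of 5-faces = C(11,5) · 2^(11-5) = 462 · 64 = 29568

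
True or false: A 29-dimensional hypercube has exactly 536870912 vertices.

True. The 29-cube has 2^29 = 536870912 vertices.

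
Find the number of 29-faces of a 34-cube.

An n-cube has C(n,k)·2^(n-k) k-faces. Here C(34,29)·2^5 = 278256·32 = 8904192.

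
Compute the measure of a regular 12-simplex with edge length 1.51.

V_12 = √(13) · 1.51^12 / (12! · 2^(12/2)) ≈ 1.65264e-08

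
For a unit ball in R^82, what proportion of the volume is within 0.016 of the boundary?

Shell fraction = 1 - (1-0.016)^82 ≈ 0.733561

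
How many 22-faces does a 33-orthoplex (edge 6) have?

f_22(33-orthoplex) = 2^23 · (33 choose 23) = 776458280632320.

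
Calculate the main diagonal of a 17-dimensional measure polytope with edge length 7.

The space diagonal of an n-cube of side s is s√n. Here 7·√17 ≈ 28.8617.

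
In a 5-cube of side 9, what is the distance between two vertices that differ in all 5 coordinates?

||(9,9,...,9)|| = √(5)·9 ≈ 20.1246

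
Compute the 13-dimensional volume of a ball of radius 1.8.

V_13(1.8) = π^(13/2) · (1.8)^13 / Γ(13/2 + 1) ≈ 1896.2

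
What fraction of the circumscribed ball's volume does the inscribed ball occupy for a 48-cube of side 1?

Volume scales as r^n, and r_in/r_out = 1/√48, giving (1/√48)^48 ≈ 4.469e-41.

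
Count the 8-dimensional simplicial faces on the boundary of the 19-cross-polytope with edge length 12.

An n-cross-polytope has 2^(k+1)·C(n,k+1) k-faces. Here 2^9·C(19,9) = 512·92378 = 47297536.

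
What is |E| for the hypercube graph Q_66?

Each of the 2^66 = 73786976294838206464 vertices has degree 66; total edges = 66·2^66/2 = 2434970217729660813312.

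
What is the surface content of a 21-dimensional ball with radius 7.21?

The surface area of an n-ball is 2π^(n/2) r^(n-1) / Γ(n/2). For n=21, r=7.21: 4.22155e+16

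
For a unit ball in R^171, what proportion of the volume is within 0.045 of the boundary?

Shell fraction = 1 - (1-0.045)^171 ≈ 0.999619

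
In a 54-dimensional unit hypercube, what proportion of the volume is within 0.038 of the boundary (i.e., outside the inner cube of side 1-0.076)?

Shell fraction = 1 - (1-0.076)^54 ≈ 0.985995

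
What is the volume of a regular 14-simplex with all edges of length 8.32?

V_14 = √(15) · 8.32^14 / (14! · 2^(14/2)) ≈ 2.64335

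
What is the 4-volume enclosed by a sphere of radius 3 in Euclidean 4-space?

The n-ball volume is π^(n/2)·r^n/Γ(n/2+1). With n=4, r=3: V = 81·π^2/2 ≈ 399.719.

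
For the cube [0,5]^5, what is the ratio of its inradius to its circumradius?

Ratio = (s/2)/(s√5/2) = 5^(-1/2) ≈ 0.447214.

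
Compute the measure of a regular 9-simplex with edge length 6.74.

For a regular n-simplex with edge a, V = (a^n / n!)·√((n+1)/2^n). With a=6.74, n=9: V ≈ 11.0545.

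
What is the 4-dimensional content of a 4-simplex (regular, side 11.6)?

For a regular n-simplex with edge a, V = (a^n / n!)·√((n+1)/2^n). With a=11.6, n=4: V ≈ 421.741.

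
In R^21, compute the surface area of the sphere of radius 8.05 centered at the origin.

S_21(8.05) = 2·π^(21/2)·(8.05)^20 / Γ(21/2) ≈ 3.82547e+17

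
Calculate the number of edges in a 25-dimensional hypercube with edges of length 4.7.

An n-cube has n·2^(n-1) edges. With n = 25: 25·16777216 = 419430400.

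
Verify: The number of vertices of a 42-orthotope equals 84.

False. The 42-cube has 2^42 = 4398046511104 vertices.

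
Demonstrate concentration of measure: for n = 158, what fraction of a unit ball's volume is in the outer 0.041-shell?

1 - (1-0.041)^158 ≈ 0.998659 ≈ 99.87%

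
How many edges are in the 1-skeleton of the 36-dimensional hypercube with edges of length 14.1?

An n-cube has n·2^(n-1) edges. With n = 36: 36·34359738368 = 1236950581248.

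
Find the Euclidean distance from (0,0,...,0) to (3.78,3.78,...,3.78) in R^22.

Diagonal = √22 · 3.78 ≈ 17.7298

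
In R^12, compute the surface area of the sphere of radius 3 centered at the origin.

S_12(3) = 2·π^(12/2)·(3)^11 / Γ(12/2) = 59049·π^6/20 ≈ 2.83845e+06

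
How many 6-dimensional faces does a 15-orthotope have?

Choose 6 of 15 axes to span the face (C(15,6) = 5005 ways), then fix each of the remaining 9 coordinates at one of its two extreme values (2^9 = 512 ways): 5005·512 = 2562560.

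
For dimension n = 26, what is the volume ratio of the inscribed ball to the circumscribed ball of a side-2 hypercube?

V_in / V_out = (r_in/r_out)^26 = (1/√26)^26 = 26^(-26/2) ≈ 4.03038e-19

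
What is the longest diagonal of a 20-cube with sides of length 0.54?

The space diagonal of an n-cube of side s is s√n. Here 0.54·√20 ≈ 2.41495.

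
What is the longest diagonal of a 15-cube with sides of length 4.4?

||(4.4,4.4,...,4.4)|| = √(15)·4.4 ≈ 17.0411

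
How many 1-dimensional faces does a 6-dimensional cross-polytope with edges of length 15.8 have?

Each 1-face is the convex hull of 2 vertices, one chosen as ±e_i from each of 2 distinct axes: 2^2·C(6,2) = 60.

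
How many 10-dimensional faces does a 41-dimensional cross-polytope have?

f_10(41-orthoplex) = 2^11 · (41 choose 11) = 6470578110464.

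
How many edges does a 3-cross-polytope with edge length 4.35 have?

An n-cross-polytope has 2^(k+1)·C(n,k+1) k-faces. Here 2^2·C(3,2) = 4·3 = 12.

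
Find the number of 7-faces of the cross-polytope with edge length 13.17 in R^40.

Number of 7-faces = 2^(7+1) · C(40,7+1) = 256 · 76904685 = 19687599360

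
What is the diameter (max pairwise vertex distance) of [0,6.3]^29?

d = √(6.3² + 6.3² + ... + 6.3²) [29 terms] = √(29·6.3²) = 6.3√29 ≈ 33.9265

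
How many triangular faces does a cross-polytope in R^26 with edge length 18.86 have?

Each 2-face is the convex hull of 3 vertices, one chosen as ±e_i from each of 3 distinct axes: 2^3·C(26,3) = 20800.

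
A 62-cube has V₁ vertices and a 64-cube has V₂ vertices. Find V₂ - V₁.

V₁ = 2^62 = 4611686018427387904. V₂ = 2^64 = 18446744073709551616. V₂ - V₁ = 13835058055282163712.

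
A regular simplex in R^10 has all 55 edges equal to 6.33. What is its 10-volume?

For a regular n-simplex with edge a, V = (a^n / n!)·√((n+1)/2^n). With a=6.33, n=10: V ≈ 2.94999.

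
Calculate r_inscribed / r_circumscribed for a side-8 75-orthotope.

r_in / r_out = (8/2) / (8√75/2) = 1/√75 ≈ 0.11547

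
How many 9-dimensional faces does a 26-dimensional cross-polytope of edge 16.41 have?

Number of 9-faces = 2^(9+1) · C(26,9+1) = 1024 · 5311735 = 5439216640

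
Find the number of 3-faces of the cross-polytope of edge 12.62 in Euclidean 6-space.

Each 3-face is the convex hull of 4 vertices, one chosen as ±e_i from each of 4 distinct axes: 2^4·C(6,4) = 240.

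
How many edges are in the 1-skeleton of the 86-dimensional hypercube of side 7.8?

The 86-cube has n·2^(n-1) = 86·2^85 = 86·38685626227668133590597632 = 3326963855579459488791396352 edges.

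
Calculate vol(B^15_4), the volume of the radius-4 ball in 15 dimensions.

V_15(4) = π^(15/2) · (4)^15 / Γ(15/2 + 1) = 274877906944·π^7/2027025 ≈ 4.09572e+08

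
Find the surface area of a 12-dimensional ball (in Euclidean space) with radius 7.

S = n·V_n(r)/r = 12·V_12(7)/7 (volume-to-surface relation), giving 1977326743·π^6/60 ≈ 3.1683e+10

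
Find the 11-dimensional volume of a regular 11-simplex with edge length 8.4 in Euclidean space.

V = (8.4^11 / 11!) · √((11+1) / 2^11) ≈ 28.1736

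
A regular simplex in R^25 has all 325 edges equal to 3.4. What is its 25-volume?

For a regular n-simplex with edge a, V = (a^n / n!)·√((n+1)/2^n). With a=3.4, n=25: V ≈ 1.09885e-15.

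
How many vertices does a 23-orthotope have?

An n-cube has 2^n vertices; for n = 23 that is 2^23 = 8388608.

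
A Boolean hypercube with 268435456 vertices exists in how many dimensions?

2^n = 268435456 ⇒ n = log_2(268435456) = 28.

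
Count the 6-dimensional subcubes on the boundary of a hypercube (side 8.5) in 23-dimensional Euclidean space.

An n-cube has C(n,k)·2^(n-k) k-faces. Here C(23,6)·2^17 = 100947·131072 = 13231325184.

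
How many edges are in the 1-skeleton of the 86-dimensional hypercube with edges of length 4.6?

Number of 1-faces = C(86,1)·2^(86-1) = 86·38685626227668133590597632 = 3326963855579459488791396352.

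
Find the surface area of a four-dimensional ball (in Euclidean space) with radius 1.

The surface area of an n-ball is 2π^(n/2) r^(n-1) / Γ(n/2). For n=4, r=1: 2·π^2 ≈ 19.7392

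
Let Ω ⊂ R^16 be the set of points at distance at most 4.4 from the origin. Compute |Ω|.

Volume = π^{16/2}·(4.4)^16/Γ(9) ≈ 4.64431e+09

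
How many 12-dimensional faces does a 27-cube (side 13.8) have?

An n-cube has C(n,k)·2^(n-k) k-faces. Here C(27,12)·2^15 = 17383860·32768 = 569634324480.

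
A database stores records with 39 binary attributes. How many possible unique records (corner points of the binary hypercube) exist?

The 39-cube has 2^39 = 549755813888 vertices.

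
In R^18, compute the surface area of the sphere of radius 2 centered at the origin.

S_18(2) = 2·π^(18/2)·(2)^17 / Γ(18/2) = 2048·π^9/315 ≈ 193806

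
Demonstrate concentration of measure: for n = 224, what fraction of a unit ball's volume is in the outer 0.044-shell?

1 - (1-0.044)^224 ≈ 0.999958 ≈ 99.995807%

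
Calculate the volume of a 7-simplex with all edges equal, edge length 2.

V = (2^7 / 7!) · √((7+1) / 2^7) ≈ 0.00634921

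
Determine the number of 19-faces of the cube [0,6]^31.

An n-cube has C(n,k)·2^(n-k) k-faces. Here C(31,19)·2^12 = 141120525·4096 = 578029670400.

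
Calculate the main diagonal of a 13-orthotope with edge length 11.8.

The space diagonal of an n-cube of side s is s√n. Here 11.8·√13 ≈ 42.5455.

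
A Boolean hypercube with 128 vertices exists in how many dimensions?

The n-cube has 2^n vertices, and 128 = 2^7, so n = 7.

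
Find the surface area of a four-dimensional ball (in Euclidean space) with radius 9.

S_4(9) = 2·π^(4/2)·(9)^3 / Γ(4/2) = 1458·π^2 ≈ 14389.9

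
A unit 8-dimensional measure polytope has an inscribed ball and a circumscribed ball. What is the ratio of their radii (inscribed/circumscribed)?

r_in / r_out = (1/2) / (1√8/2) = 1/√8 ≈ 0.353553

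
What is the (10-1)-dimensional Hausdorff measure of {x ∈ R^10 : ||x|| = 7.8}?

S_10(7.8) = 2·π^(10/2)·(7.8)^9 / Γ(10/2) ≈ 2.72533e+09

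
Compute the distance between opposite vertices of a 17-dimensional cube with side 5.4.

||(5.4,5.4,...,5.4)|| = √(17)·5.4 ≈ 22.2648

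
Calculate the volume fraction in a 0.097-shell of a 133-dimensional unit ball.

1 - (1-0.097)^133 ≈ 0.9999987222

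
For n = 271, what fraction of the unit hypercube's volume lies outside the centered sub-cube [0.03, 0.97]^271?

1 - (1 - 2·0.03)^271 = 1 - 0.94^271 ≈ 0.9999999478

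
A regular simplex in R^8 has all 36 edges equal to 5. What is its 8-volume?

For a regular n-simplex with edge a, V = (a^n / n!)·√((n+1)/2^n). With a=5, n=8: V ≈ 1.81652.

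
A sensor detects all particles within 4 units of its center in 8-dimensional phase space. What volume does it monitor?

The n-ball volume is π^(n/2)·r^n/Γ(n/2+1). With n=8, r=4: V = 8192·π^4/3 ≈ 265992.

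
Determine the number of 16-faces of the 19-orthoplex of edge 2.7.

An n-cross-polytope has 2^(k+1)·C(n,k+1) k-faces. Here 2^17·C(19,17) = 131072·171 = 22413312.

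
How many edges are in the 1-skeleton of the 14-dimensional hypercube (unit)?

Each of the 2^14 = 16384 vertices has degree 14; total edges = 14·2^14/2 = 114688.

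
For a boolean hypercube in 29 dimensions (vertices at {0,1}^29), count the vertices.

An n-cube has 2^n vertices; for n = 29 that is 2^29 = 536870912.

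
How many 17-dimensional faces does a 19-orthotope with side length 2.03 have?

An n-cube has C(n,k)·2^(n-k) k-faces. Here C(19,17)·2^2 = 171·4 = 684.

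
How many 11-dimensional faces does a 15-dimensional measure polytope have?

f_11(15-cube) = (15 choose 11) · 2^4 = 21840.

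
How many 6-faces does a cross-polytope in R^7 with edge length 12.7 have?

Each 6-face is the convex hull of 7 vertices, one chosen as ±e_i from each of 7 distinct axes: 2^7·C(7,7) = 128.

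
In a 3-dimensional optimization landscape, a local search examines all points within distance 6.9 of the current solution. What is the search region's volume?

Volume = π^{3/2}·(6.9)^3/Γ(5/2) ≈ 1376.06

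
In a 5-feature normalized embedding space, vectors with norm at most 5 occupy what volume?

V_5(5) = π^(5/2) · (5)^5 / Γ(5/2 + 1) = 5000·π^2/3 ≈ 16449.3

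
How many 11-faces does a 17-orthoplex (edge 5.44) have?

Number of 11-faces = 2^(11+1) · C(17,11+1) = 4096 · 6188 = 25346048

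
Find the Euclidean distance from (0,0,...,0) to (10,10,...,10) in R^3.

Diagonal = √3 · 10 ≈ 17.3205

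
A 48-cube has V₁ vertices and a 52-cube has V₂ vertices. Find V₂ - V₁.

V₁ = 2^48 = 281474976710656. V₂ = 2^52 = 4503599627370496. V₂ - V₁ = 4222124650659840.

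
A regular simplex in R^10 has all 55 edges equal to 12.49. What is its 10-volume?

V = (12.49^10 / 10!) · √((10+1) / 2^10) ≈ 2638.81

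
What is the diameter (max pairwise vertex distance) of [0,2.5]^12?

||(2.5,2.5,...,2.5)|| = √(12)·2.5 ≈ 8.66025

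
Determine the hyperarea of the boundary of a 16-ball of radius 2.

The surface area of an n-ball is 2π^(n/2) r^(n-1) / Γ(n/2). For n=16, r=2: 4096·π^8/315 ≈ 123381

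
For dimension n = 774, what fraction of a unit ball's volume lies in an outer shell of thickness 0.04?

1 - (1-0.04)^774 ≈ 1 - 1.896e-14 ≈ (100 - 1.9e-12)%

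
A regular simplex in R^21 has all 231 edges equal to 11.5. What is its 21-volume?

V_21 = √(22) · 11.5^21 / (21! · 2^(21/2)) ≈ 1.19318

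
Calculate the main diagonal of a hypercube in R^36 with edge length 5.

||(5,5,...,5)|| = √(36)·5 = 30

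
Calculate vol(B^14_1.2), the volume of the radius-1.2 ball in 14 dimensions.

Volume = π^{14/2}·(1.2)^14/Γ(8) ≈ 7.69407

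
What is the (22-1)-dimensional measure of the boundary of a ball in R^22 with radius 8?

The surface area of an n-ball is 2π^(n/2) r^(n-1) / Γ(n/2). For n=22, r=8: 72057594037927936·π^11/14175 ≈ 1.49556e+18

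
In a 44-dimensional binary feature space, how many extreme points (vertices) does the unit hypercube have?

Number of vertices = 2^44 = 17592186044416.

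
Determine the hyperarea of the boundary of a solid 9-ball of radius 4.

The surface area of an n-ball is 2π^(n/2) r^(n-1) / Γ(n/2). For n=9, r=4: 2097152·π^4/105 ≈ 1.94554e+06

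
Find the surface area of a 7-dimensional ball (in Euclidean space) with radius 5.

S = n·V_n(r)/r = 7·V_7(5)/5 (volume-to-surface relation), giving 50000·π^3/3 ≈ 516771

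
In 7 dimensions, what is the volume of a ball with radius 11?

Volume = π^{7/2}·(11)^7/Γ(9/2) = 311794736·π^3/105 ≈ 9.20723e+07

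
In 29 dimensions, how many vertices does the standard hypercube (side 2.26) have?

The 29-cube has 2^29 = 536870912 vertices.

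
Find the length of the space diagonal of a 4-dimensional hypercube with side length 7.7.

The space diagonal of an n-cube of side s is s√n. Here 7.7·√4 = 15.4.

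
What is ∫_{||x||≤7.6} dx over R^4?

V_4(7.6) = π^(4/2) · (7.6)^4 / Γ(4/2 + 1) ≈ 16463.6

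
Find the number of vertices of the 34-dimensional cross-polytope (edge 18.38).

An n-cross-polytope has 2n vertices; here n = 34, giving 68.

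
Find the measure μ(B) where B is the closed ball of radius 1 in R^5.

Volume = π^{5/2}·(1)^5/Γ(7/2) = 8·π^2/15 ≈ 5.26379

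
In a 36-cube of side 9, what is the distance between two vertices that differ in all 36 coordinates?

||(9,9,...,9)|| = √(36)·9 = 54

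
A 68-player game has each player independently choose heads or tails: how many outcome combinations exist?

The 68-cube has 2^68 = 295147905179352825856 vertices.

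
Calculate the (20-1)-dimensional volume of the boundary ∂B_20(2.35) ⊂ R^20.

|∂B_20(2.35)| ≈ 5.79502e+06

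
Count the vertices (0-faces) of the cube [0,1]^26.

The 26-cube has 2^26 = 67108864 vertices.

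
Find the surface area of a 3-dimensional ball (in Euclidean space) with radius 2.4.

S = n·V_n(r)/r = 3·V_3(2.4)/2.4 (volume-to-surface relation), giving 4πr² = 4π·(2.4)² ≈ 72.3823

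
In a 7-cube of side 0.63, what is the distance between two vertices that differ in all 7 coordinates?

||(0.63,0.63,...,0.63)|| = √(7)·0.63 ≈ 1.66682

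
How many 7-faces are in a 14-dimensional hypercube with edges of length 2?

Choose 7 of 14 axes to span the face (C(14,7) = 3432 ways), then fix each of the remaining 7 coordinates at one of its two extreme values (2^7 = 128 ways): 3432·128 = 439296.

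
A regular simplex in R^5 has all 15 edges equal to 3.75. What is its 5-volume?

V = (3.75^5 / 5!) · √((5+1) / 2^5) ≈ 2.67594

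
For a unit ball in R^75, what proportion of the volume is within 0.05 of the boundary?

1 - (1-0.05)^75 ≈ 0.978656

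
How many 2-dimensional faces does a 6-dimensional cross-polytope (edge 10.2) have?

Number of 2-faces = 2^(2+1) · C(6,2+1) = 8 · 20 = 160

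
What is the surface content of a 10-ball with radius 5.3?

|∂B_10(5.3)| ≈ 8.41494e+07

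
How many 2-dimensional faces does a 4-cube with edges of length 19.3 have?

Number of 2-faces = C(4,2) · 2^(4-2) = 6 · 4 = 24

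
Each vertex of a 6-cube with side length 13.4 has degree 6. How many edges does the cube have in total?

Each of the 2^6 = 64 vertices has degree 6; total edges = 6·2^6/2 = 192.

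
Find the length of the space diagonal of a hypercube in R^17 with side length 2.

The space diagonal of an n-cube of side s is s√n. Here 2·√17 ≈ 8.24621.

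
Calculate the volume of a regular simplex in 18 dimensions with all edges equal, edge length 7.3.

Volume = 7.3^18 · √(19/2^18) / 18! ≈ 0.00460869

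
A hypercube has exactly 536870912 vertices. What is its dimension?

Since 2^n = 536870912, we have n = 29.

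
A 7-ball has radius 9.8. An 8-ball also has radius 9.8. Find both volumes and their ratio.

V_7(9.8) ≈ 4.10169e+07. V_8(9.8) ≈ 3.453e+08. Ratio V_7/V_8 ≈ 0.1188.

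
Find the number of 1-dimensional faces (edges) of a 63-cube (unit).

The 63-cube has n·2^(n-1) = 63·2^62 = 63·4611686018427387904 = 290536219160925437952 edges.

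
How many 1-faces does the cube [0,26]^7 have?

Number of 1-faces = C(7,1)·2^(7-1) = 7·64 = 448.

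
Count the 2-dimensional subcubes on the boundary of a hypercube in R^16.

An n-cube has C(n,k)·2^(n-k) k-faces. Here C(16,2)·2^14 = 120·16384 = 1966080.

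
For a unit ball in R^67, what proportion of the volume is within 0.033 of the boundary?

V(inner)/V(outer) = ((1-0.033)/1)^67 ≈ 0.1056, so the shell fraction is 0.894422.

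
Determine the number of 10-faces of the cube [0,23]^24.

An n-cube has C(n,k)·2^(n-k) k-faces. Here C(24,10)·2^14 = 1961256·16384 = 32133218304.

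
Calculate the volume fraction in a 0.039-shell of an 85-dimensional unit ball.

V(inner)/V(outer) = ((1-0.039)/1)^85 ≈ 0.034, so the shell fraction is 0.965999.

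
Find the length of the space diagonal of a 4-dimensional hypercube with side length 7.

d = √(7² + 7² + ... + 7²) [4 terms] = √(4·7²) = 7√4 = 14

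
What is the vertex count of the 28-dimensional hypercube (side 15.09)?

Number of vertices = 2^28 = 268435456.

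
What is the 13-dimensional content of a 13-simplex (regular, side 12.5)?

V_13 = √(14) · 12.5^13 / (13! · 2^(13/2)) ≈ 1207.59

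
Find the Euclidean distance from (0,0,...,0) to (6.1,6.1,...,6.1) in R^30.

Diagonal = √30 · 6.1 ≈ 33.4111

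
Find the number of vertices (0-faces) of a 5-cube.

Number of 0-faces = C(5,0) · 2^(5-0) = 1 · 32 = 32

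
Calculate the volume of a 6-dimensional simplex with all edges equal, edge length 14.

V_6 = √(7) · 14^6 / (6! · 2^(6/2)) ≈ 3458.56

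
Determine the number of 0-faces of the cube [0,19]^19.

Number of 0-faces = C(19,0) · 2^(19-0) = 1 · 524288 = 524288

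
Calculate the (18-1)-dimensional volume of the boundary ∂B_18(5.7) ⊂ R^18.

|∂B_18(5.7)| ≈ 1.04648e+13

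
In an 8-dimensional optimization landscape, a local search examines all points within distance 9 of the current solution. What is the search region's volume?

V_8(9) = π^(8/2) · (9)^8 / Γ(8/2 + 1) = 14348907·π^4/8 ≈ 1.74714e+08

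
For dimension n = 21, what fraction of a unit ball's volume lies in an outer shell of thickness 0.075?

1 - (1-0.075)^21 ≈ 0.805475 ≈ 80.55%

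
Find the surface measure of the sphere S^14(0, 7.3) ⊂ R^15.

The surface area of an n-ball is 2π^(n/2) r^(n-1) / Γ(n/2). For n=15, r=7.3: 6.98299e+12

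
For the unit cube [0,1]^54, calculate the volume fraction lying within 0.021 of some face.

1 - (1 - 2·0.021)^54 = 1 - 0.958^54 ≈ 0.901432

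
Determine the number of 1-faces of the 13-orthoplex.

Number of 1-faces = 2^(1+1) · C(13,1+1) = 4 · 78 = 312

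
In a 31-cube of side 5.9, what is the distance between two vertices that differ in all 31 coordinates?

d = √(5.9² + 5.9² + ... + 5.9²) [31 terms] = √(31·5.9²) = 5.9√31 ≈ 32.8498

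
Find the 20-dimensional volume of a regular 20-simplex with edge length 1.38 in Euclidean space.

For a regular n-simplex with edge a, V = (a^n / n!)·√((n+1)/2^n). With a=1.38, n=20: V ≈ 1.15416e-18.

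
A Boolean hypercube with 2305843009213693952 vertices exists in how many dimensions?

2^n = 2305843009213693952 ⇒ n = log_2(2305843009213693952) = 61.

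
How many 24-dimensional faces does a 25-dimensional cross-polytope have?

f_24(25-orthoplex) = 2^25 · (25 choose 25) = 33554432.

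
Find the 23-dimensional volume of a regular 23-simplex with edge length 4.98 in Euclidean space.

For a regular n-simplex with edge a, V = (a^n / n!)·√((n+1)/2^n). With a=4.98, n=23: V ≈ 7.11281e-10.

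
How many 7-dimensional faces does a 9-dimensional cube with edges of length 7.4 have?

Choose 7 of 9 axes to span the face (C(9,7) = 36 ways), then fix each of the remaining 2 coordinates at one of its two extreme values (2^2 = 4 ways): 36·4 = 144.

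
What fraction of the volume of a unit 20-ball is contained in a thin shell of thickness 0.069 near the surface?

1 - (1-0.069)^20 ≈ 0.760672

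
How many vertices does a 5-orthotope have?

An n-cube has 2^n vertices; for n = 5 that is 2^5 = 32.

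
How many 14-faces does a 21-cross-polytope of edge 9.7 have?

f_14(21-orthoplex) = 2^15 · (21 choose 15) = 1778122752.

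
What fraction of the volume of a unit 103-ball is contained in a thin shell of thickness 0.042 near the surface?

V(inner)/V(outer) = ((1-0.042)/1)^103 ≈ 0.01204, so the shell fraction is 0.987959.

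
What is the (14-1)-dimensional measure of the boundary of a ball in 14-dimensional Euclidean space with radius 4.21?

The surface area of an n-ball is 2π^(n/2) r^(n-1) / Γ(n/2). For n=14, r=4.21: 1.095e+09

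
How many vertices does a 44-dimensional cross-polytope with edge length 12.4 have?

Number of vertices = 2n = 88.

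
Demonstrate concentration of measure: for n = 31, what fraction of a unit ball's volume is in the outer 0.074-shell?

1 - (1-0.074)^31 ≈ 0.907755 ≈ 90.78%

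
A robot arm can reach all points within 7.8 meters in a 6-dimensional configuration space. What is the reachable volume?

Volume = π^{6/2}·(7.8)^6/Γ(4) ≈ 1.16377e+06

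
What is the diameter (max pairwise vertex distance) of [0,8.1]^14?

The space diagonal of an n-cube of side s is s√n. Here 8.1·√14 ≈ 30.3074.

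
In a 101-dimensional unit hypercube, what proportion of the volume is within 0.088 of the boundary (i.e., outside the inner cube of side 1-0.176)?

The inner cube has side 1-2·0.088 = 0.824 and volume (0.824)^101 ≈ 3.226e-09, so the shell holds 0.9999999968 of the volume.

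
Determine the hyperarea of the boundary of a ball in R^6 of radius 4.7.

The surface area of an n-ball is 2π^(n/2) r^(n-1) / Γ(n/2). For n=6, r=4.7: 71111.3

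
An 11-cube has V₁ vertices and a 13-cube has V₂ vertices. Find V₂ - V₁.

V₁ = 2^11 = 2048. V₂ = 2^13 = 8192. V₂ - V₁ = 6144.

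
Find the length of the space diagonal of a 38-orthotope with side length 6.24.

Diagonal = √38 · 6.24 ≈ 38.4659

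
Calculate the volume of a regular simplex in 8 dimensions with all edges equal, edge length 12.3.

V = (12.3^8 / 8!) · √((8+1) / 2^8) ≈ 2436.25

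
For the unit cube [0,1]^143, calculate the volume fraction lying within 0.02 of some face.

The inner cube has side 1-2·0.02 = 0.96 and volume (0.96)^143 ≈ 0.002916, so the shell holds 0.997084 of the volume.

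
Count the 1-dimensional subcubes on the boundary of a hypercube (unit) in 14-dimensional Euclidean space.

f_1(14-cube) = (14 choose 1) · 2^13 = 114688.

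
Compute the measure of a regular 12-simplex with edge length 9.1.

For a regular n-simplex with edge a, V = (a^n / n!)·√((n+1)/2^n). With a=9.1, n=12: V ≈ 37.9273.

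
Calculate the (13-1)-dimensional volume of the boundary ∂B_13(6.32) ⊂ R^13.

The surface area of an n-ball is 2π^(n/2) r^(n-1) / Γ(n/2). For n=13, r=6.32: 4.80717e+10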